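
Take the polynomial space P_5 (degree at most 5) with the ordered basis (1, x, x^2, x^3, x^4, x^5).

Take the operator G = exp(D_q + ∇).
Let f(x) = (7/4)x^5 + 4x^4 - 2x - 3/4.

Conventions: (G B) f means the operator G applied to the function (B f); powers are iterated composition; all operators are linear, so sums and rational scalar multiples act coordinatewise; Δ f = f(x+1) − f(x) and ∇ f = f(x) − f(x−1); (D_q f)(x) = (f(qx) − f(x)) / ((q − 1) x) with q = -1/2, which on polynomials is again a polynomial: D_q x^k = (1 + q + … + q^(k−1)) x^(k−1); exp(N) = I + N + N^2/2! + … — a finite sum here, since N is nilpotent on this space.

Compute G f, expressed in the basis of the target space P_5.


the image equals g(x) = (7/4)x^5 + (893/64)x^4 + (24593/1024)x^3 - (23403/4096)x^2 - (420215/32768)x - 595/2048

order-1 term: (637/64)x^4 + x^3 - (13/2)x^2 + (29/4)x - 25/4
order-2 term: (23569/1024)x^3 - (1791/64)x^2 + (329/32)x + 771/128
order-3 term: (117845/4096)x^2 - (47449/1024)x + 24427/1024
order-4 term: (589225/32768)x - 497437/16384
order-5 term: 117845/16384
the series for exp(D_q + ∇) f terminates at order 5
exp(D_q + ∇) f = (7/4)x^5 + (893/64)x^4 + (24593/1024)x^3 - (23403/4096)x^2 - (420215/32768)x - 595/2048


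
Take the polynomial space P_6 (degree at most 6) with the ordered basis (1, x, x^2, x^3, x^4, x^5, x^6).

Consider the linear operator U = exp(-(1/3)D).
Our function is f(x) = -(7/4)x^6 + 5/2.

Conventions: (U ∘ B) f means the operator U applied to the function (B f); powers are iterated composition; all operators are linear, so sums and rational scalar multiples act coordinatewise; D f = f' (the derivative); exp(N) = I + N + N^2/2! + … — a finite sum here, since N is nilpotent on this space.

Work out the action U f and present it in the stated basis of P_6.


the result is g(x) = -(7/4)x^6 + (7/2)x^5 - (35/12)x^4 + (35/27)x^3 - (35/108)x^2 + (7/162)x + 7283/2916

order-1 term: (7/2)x^5
order-2 term: -(35/12)x^4
order-3 term: (35/27)x^3
order-4 term: -(35/108)x^2
order-5 term: (7/162)x
order-6 term: -7/2916
the series for exp(-(1/3)D) f terminates at order 6
exp(-(1/3)D) f = -(7/4)x^6 + (7/2)x^5 - (35/12)x^4 + (35/27)x^3 - (35/108)x^2 + (7/162)x + 7283/2916


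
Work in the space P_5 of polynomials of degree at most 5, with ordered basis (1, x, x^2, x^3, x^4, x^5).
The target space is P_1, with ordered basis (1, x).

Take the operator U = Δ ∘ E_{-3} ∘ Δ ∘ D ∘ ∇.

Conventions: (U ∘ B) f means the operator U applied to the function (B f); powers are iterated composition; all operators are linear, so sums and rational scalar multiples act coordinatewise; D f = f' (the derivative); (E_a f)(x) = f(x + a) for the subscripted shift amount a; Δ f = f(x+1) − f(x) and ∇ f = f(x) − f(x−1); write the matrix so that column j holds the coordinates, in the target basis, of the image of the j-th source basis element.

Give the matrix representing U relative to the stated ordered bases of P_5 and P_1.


image of 1: 0
image of x: 0
image of x^2: 0
image of x^3: 0
image of x^4: 24
image of x^5: 120x - 300
each image's coordinates form column j of the matrix

the matrix is [[0, 0, 0, 0, 24, -300]; [0, 0, 0, 0, 0, 120]] (rows listed top to bottom)


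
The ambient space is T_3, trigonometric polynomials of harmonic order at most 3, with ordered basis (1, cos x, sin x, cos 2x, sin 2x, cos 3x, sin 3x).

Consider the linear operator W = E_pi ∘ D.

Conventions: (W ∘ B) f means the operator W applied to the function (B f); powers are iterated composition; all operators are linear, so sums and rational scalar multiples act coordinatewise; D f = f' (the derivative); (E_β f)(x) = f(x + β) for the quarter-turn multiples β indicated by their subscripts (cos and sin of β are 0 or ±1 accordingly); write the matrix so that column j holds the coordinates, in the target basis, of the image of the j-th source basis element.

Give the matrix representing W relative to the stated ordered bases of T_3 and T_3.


the matrix is [[0, 0, 0, 0, 0, 0, 0]; [0, 0, -1, 0, 0, 0, 0]; [0, 1, 0, 0, 0, 0, 0]; [0, 0, 0, 0, 2, 0, 0]; [0, 0, 0, -2, 0, 0, 0]; [0, 0, 0, 0, 0, 0, -3]; [0, 0, 0, 0, 0, 3, 0]] (rows listed top to bottom)

image of 1: 0
image of cos x: sin x
image of sin x: -cos x
image of cos 2x: -2sin 2x
image of sin 2x: 2cos 2x
image of cos 3x: 3sin 3x
image of sin 3x: -3cos 3x
each image's coordinates form column j of the matrix


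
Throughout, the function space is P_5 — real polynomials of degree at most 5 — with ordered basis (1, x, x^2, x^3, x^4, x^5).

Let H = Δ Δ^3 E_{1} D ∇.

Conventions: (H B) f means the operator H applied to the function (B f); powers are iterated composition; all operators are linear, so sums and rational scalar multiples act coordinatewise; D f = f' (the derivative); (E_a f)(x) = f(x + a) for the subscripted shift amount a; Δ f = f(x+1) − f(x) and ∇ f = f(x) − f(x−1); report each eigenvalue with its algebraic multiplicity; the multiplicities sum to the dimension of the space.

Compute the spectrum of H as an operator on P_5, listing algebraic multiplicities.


image of 1: 0
image of x: 0
image of x^2: 0
image of x^3: 0
image of x^4: 0
image of x^5: 0
the matrix is upper triangular; its diagonal is (0, 0, 0, 0, 0, 0)
for a triangular matrix the eigenvalues are the diagonal entries, with algebraic multiplicity their repetition count

λ = 0 (multiplicity 6)


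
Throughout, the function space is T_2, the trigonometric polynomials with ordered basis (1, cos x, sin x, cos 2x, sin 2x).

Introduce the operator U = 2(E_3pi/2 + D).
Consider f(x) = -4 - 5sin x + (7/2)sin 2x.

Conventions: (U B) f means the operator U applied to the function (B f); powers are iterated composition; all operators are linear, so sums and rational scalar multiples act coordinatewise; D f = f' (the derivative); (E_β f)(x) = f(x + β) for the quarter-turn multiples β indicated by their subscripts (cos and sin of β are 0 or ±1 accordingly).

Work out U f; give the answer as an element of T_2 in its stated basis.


E_3pi/2 f = -4 + 5cos x - (7/2)sin 2x
D f = -5cos x + 7cos 2x
(E_3pi/2 + D) f = -4 + 7cos 2x - (7/2)sin 2x
(2(E_3pi/2 + D)) f = -8 + 14cos 2x - 7sin 2x

the result is g(x) = -8 + 14cos 2x - 7sin 2x


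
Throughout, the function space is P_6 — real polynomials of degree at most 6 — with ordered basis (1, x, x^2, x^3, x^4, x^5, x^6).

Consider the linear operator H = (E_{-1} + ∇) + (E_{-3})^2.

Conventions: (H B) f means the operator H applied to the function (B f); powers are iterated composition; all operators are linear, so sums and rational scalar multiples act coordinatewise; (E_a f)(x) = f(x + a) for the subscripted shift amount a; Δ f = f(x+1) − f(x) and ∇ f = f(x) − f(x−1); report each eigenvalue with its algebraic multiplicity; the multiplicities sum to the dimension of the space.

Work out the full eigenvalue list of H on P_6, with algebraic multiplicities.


λ = 2 (multiplicity 7)

image of 1: 2
image of x: 2x - 6
image of x^2: 2x^2 - 12x + 36
image of x^3: 2x^3 - 18x^2 + 108x - 216
image of x^4: 2x^4 - 24x^3 + 216x^2 - 864x + 1296
image of x^5: 2x^5 - 30x^4 + 360x^3 - 2160x^2 + 6480x - 7776
image of x^6: 2x^6 - 36x^5 + 540x^4 - 4320x^3 + 19440x^2 - 46656x + 46656
the matrix is upper triangular; its diagonal is (2, 2, 2, 2, 2, 2, 2)
for a triangular matrix the eigenvalues are the diagonal entries, with algebraic multiplicity their repetition count


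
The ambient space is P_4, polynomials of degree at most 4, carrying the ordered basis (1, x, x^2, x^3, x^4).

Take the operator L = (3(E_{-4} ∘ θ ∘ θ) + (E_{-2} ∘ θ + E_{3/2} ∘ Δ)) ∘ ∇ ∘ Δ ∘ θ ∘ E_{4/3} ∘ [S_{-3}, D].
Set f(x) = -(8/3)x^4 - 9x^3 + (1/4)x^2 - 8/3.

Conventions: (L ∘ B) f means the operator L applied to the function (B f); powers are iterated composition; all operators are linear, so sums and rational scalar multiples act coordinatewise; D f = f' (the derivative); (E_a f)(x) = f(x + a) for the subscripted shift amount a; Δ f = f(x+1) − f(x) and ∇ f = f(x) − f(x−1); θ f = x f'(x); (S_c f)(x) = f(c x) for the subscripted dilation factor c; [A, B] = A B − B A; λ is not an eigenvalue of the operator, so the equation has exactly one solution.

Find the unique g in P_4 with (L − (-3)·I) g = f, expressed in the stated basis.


write g with unknown coordinates in the stated basis and equate coefficients in (L − (-3)·I) g = f
solving from the highest basis element down gives g = -(8/9)x^4 - 3x^3 + (1/12)x^2 - 9216x + 269560/9
check: L g = 27648x - 89856
so L g − (-3)·g = -(8/3)x^4 - 9x^3 + (1/4)x^2 - 8/3 = f ✓

the image equals g(x) = -(8/9)x^4 - 3x^3 + (1/12)x^2 - 9216x + 269560/9


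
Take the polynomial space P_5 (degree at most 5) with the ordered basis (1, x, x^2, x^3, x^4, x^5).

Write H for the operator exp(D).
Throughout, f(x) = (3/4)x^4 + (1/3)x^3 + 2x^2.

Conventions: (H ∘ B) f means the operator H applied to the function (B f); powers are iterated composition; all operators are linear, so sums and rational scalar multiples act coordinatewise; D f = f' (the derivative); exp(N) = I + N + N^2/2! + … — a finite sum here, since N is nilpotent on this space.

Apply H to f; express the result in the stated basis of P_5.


the image equals g(x) = (3/4)x^4 + (10/3)x^3 + (15/2)x^2 + 8x + 37/12

order-1 term: 3x^3 + x^2 + 4x
order-2 term: (9/2)x^2 + x + 2
order-3 term: 3x + 1/3
order-4 term: 3/4
the series for exp(D) f terminates at order 4
exp(D) f = (3/4)x^4 + (10/3)x^3 + (15/2)x^2 + 8x + 37/12


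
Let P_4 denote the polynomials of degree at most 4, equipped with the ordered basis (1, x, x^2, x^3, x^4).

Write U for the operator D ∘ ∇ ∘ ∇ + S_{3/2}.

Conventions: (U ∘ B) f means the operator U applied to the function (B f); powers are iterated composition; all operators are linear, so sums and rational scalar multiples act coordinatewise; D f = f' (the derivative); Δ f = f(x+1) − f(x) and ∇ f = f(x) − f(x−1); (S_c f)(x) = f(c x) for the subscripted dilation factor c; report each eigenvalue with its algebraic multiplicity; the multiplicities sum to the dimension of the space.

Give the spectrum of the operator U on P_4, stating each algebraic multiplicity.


λ = 1 (multiplicity 1), λ = 3/2 (multiplicity 1), λ = 9/4 (multiplicity 1), λ = 27/8 (multiplicity 1), λ = 81/16 (multiplicity 1)

image of 1: 1
image of x: (3/2)x
image of x^2: (9/4)x^2
image of x^3: (27/8)x^3 + 6
image of x^4: (81/16)x^4 + 24x - 24
the matrix is upper triangular; its diagonal is (1, 3/2, 9/4, 27/8, 81/16)
for a triangular matrix the eigenvalues are the diagonal entries, with algebraic multiplicity their repetition count


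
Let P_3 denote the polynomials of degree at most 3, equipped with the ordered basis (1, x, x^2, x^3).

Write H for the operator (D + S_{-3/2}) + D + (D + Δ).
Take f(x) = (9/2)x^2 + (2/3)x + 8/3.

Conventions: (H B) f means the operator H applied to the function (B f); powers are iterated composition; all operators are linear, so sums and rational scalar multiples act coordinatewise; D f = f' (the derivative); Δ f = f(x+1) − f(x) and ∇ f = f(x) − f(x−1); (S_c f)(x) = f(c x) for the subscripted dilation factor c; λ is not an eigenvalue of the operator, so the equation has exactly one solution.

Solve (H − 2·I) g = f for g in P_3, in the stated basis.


the result is g(x) = 18x^2 + (860/21)x + 1254/7

write g with unknown coordinates in the stated basis and equate coefficients in (H − 2·I) g = f
solving from the highest basis element down gives g = 18x^2 + (860/21)x + 1254/7
check: H g = (81/2)x^2 + (578/7)x + 7580/21
so H g − 2·g = (9/2)x^2 + (2/3)x + 8/3 = f ✓


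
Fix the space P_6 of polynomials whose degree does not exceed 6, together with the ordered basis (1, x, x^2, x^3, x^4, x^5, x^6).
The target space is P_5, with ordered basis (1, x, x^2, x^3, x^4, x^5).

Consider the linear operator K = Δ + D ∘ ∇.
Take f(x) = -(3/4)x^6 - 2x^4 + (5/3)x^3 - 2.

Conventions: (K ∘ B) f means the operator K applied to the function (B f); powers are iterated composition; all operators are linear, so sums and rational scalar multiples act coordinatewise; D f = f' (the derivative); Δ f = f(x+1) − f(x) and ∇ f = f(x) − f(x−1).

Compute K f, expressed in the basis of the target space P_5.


Δ f = -(9/2)x^5 - (45/4)x^4 - 23x^3 - (73/4)x^2 - (15/2)x - 13/12
∇ f = -(9/2)x^5 + (45/4)x^4 - 23x^3 + (113/4)x^2 - (35/2)x + 53/12
D ∇ f = -(45/2)x^4 + 45x^3 - 69x^2 + (113/2)x - 35/2
(Δ + D ∘ ∇) f = -(9/2)x^5 - (135/4)x^4 + 22x^3 - (349/4)x^2 + 49x - 223/12

g(x) = -(9/2)x^5 - (135/4)x^4 + 22x^3 - (349/4)x^2 + 49x - 223/12


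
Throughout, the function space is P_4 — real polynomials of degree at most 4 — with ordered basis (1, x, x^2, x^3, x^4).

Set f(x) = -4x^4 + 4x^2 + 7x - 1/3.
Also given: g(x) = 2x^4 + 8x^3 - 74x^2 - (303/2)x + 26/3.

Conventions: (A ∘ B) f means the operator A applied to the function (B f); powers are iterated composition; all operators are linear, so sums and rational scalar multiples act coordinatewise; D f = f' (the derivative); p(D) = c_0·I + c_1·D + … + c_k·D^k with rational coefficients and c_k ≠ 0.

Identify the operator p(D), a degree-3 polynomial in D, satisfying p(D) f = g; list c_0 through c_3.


c_0 = -1/2, c_1 = -1/2, c_2 = 3/2, c_3 = 3/2

D^0 f = -4x^4 + 4x^2 + 7x - 1/3
D^1 f = -16x^3 + 8x + 7
D^2 f = -48x^2 + 8
D^3 f = -96x
matching coefficients of g against c_0 f + c_1 Df + … from the top degree down determines the c_i
solution: c_0 = -1/2, c_1 = -1/2, c_2 = 3/2, c_3 = 3/2


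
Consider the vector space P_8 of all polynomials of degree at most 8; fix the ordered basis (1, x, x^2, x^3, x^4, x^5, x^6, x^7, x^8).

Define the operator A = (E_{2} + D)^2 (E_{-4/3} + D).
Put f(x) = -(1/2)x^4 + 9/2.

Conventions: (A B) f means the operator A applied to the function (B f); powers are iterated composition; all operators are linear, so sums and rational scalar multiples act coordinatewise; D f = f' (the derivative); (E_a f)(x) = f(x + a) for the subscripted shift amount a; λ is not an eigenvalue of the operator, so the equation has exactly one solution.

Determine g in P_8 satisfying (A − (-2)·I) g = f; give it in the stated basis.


write g with unknown coordinates in the stated basis and equate coefficients in (A − (-2)·I) g = f
solving from the highest basis element down gives g = -(1/6)x^4 + (34/27)x^3 + (64/81)x^2 - (9160/729)x + 55003/13122
check: A g = -(1/6)x^4 - (68/27)x^3 - (128/81)x^2 + (18320/729)x - 50957/13122
so A g − (-2)·g = -(1/2)x^4 + 9/2 = f ✓

the image equals g(x) = -(1/6)x^4 + (34/27)x^3 + (64/81)x^2 - (9160/729)x + 55003/13122


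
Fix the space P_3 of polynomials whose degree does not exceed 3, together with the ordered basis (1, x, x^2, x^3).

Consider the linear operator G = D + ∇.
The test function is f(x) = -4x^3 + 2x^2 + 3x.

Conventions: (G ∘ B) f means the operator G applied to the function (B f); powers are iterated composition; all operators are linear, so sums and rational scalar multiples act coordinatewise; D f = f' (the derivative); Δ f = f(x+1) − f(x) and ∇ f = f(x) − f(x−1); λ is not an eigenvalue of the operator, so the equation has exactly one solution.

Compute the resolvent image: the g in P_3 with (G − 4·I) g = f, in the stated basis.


write g with unknown coordinates in the stated basis and equate coefficients in (G − 4·I) g = f
solving from the highest basis element down gives g = x^3 + x^2 - (1/2)x - 1/4
check: G g = 6x^2 + x - 1
so G g − 4·g = -4x^3 + 2x^2 + 3x = f ✓

the image equals g(x) = x^3 + x^2 - (1/2)x - 1/4


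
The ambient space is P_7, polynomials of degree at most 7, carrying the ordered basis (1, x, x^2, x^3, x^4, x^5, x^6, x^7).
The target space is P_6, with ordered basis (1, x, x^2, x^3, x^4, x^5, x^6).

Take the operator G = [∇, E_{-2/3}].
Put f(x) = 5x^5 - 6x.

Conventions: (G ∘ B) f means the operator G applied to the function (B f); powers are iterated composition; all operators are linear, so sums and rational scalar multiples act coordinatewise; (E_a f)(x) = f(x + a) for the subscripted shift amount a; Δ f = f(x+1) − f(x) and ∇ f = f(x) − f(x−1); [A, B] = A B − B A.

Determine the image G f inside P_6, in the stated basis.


the image equals g(x) = 0

E_{-2/3} f = 5x^5 - (50/3)x^4 + (200/9)x^3 - (400/27)x^2 - (86/81)x + 812/243
∇ E_{-2/3} f = 25x^4 - (350/3)x^3 + (650/3)x^2 - (5075/27)x + 4669/81
∇ f = 25x^4 - 50x^3 + 50x^2 - 25x - 1
E_{-2/3} ∇ f = 25x^4 - (350/3)x^3 + (650/3)x^2 - (5075/27)x + 4669/81
[∇, E_{-2/3}] f = 0


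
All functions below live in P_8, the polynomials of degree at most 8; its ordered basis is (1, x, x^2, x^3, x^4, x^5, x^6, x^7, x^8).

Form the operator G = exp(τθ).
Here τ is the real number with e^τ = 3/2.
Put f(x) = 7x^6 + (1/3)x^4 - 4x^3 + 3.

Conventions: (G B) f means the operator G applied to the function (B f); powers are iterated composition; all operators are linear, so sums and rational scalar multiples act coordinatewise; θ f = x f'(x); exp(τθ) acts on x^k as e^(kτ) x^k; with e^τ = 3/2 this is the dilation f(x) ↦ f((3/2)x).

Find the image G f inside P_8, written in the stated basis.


exp(τθ) x^k = e^(kτ) x^k; with e^τ = 3/2 this sends x^k to (3/2)^k x^k
x^3 ↦ 27/8 x^3
x^4 ↦ 81/16 x^4
x^6 ↦ 729/64 x^6
applying this coordinatewise to f: exp(τθ) f = (5103/64)x^6 + (27/16)x^4 - (27/2)x^3 + 3

g(x) = (5103/64)x^6 + (27/16)x^4 - (27/2)x^3 + 3


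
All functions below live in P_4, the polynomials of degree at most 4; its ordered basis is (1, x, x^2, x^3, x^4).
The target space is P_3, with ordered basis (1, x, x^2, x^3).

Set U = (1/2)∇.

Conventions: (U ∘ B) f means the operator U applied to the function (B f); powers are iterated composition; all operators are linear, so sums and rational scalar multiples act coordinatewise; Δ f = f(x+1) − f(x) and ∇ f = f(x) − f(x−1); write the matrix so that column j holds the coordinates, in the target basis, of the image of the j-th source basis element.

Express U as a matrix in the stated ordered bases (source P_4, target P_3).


the matrix is [[0, 1/2, -1/2, 1/2, -1/2]; [0, 0, 1, -3/2, 2]; [0, 0, 0, 3/2, -3]; [0, 0, 0, 0, 2]] (rows listed top to bottom)

image of 1: 0
image of x: 1/2
image of x^2: x - 1/2
image of x^3: (3/2)x^2 - (3/2)x + 1/2
image of x^4: 2x^3 - 3x^2 + 2x - 1/2
each image's coordinates form column j of the matrix


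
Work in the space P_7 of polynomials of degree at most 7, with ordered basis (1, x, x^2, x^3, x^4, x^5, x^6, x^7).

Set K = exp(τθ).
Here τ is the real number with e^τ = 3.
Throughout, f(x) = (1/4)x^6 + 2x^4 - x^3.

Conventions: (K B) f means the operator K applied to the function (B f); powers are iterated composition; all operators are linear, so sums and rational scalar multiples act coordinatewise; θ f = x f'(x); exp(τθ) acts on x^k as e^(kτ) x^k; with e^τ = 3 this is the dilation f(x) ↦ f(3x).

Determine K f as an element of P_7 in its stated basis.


the image equals g(x) = (729/4)x^6 + 162x^4 - 27x^3

exp(τθ) x^k = e^(kτ) x^k; with e^τ = 3 this sends x^k to 3^k x^k
x^3 ↦ 27 x^3
x^4 ↦ 81 x^4
x^6 ↦ 729 x^6
applying this coordinatewise to f: exp(τθ) f = (729/4)x^6 + 162x^4 - 27x^3


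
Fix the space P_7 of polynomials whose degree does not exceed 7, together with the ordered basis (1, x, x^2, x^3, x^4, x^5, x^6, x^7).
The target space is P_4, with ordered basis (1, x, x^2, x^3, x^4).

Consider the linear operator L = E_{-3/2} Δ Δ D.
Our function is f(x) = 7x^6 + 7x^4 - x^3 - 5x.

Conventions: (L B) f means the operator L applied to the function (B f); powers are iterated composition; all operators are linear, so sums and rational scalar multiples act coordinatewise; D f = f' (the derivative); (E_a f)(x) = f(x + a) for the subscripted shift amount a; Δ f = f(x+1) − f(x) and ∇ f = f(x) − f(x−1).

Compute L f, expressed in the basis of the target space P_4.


D f = 42x^5 + 28x^3 - 3x^2 - 5
Δ D f = 210x^4 + 420x^3 + 504x^2 + 288x + 67
Δ Δ D f = 840x^3 + 2520x^2 + 3108x + 1422
E_{-3/2} Δ Δ D f = 840x^3 - 1260x^2 + 1218x - 405

g(x) = 840x^3 - 1260x^2 + 1218x - 405


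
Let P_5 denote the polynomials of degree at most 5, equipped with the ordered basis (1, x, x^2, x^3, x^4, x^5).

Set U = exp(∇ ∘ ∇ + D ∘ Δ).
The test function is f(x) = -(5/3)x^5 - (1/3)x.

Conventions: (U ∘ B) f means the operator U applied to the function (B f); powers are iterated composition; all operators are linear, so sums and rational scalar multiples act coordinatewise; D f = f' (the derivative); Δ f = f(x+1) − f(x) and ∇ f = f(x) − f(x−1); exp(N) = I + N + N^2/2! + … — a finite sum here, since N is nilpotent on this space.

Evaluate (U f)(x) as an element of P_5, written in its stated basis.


the image equals g(x) = -(5/3)x^5 - (200/3)x^3 + 50x^2 - (1651/3)x + 725/3

order-1 term: -(200/3)x^3 + 50x^2 - 150x + 125/3
order-2 term: -400x + 200
the series for exp(∇ ∘ ∇ + D ∘ Δ) f terminates at order 2
exp(∇ ∘ ∇ + D ∘ Δ) f = -(5/3)x^5 - (200/3)x^3 + 50x^2 - (1651/3)x + 725/3


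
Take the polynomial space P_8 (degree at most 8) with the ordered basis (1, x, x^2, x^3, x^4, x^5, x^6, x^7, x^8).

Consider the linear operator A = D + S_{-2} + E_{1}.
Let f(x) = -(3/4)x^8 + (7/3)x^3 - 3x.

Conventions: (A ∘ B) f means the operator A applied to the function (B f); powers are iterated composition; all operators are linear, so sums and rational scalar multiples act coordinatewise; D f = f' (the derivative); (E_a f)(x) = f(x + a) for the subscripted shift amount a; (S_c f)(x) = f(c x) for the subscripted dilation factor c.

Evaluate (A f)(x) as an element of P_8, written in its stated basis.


the image equals g(x) = -(771/4)x^8 - 12x^7 - 21x^6 - 42x^5 - (105/2)x^4 - (175/3)x^3 - 7x^2 + 4x - 53/12

D f = -6x^7 + 7x^2 - 3
S_{-2} f = -192x^8 - (56/3)x^3 + 6x
E_{1} f = -(3/4)x^8 - 6x^7 - 21x^6 - 42x^5 - (105/2)x^4 - (119/3)x^3 - 14x^2 - 2x - 17/12
(D + S_{-2} + E_{1}) f = -(771/4)x^8 - 12x^7 - 21x^6 - 42x^5 - (105/2)x^4 - (175/3)x^3 - 7x^2 + 4x - 53/12


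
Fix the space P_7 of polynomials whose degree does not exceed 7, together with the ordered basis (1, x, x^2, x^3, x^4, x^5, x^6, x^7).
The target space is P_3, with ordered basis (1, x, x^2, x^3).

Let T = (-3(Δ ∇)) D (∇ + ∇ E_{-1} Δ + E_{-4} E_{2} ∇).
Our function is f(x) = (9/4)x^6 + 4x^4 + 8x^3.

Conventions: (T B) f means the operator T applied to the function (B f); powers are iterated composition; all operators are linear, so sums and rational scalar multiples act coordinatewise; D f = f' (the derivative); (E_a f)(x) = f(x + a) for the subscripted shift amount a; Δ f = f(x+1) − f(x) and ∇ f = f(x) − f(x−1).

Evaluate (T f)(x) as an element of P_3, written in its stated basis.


the result is g(x) = -4860x^2 + 9720x - 12726

∇ f = (27/2)x^5 - (135/4)x^4 + 61x^3 - (135/4)x^2 + (11/2)x + 7/4
Δ f = (27/2)x^5 + (135/4)x^4 + 61x^3 + (327/4)x^2 + (107/2)x + 57/4
E_{-1} Δ f = (27/2)x^5 - (135/4)x^4 + 61x^3 - (135/4)x^2 + (11/2)x + 7/4
∇ E_{-1} Δ f = (135/2)x^4 - 270x^3 + (1041/2)x^2 - 453x + 295/2
∇ f = (27/2)x^5 - (135/4)x^4 + 61x^3 - (135/4)x^2 + (11/2)x + 7/4
E_{2} ∇ f = (27/2)x^5 + (405/4)x^4 + 331x^3 + (2409/4)x^2 + (1205/2)x + 1031/4
E_{-4} E_{2} ∇ f = (27/2)x^5 - (675/4)x^4 + 871x^3 - (9159/4)x^2 + (6065/2)x - 6417/4
(∇ + ∇ E_{-1} Δ + E_{-4} E_{2} ∇) f = 27x^5 - 135x^4 + 662x^3 - 1803x^2 + 2585x - 1455
D (∇ + ∇ E_{-1} Δ + E_{-4} E_{2} ∇) f = 135x^4 - 540x^3 + 1986x^2 - 3606x + 2585
∇ D (∇ + ∇ E_{-1} Δ + E_{-4} E_{2} ∇) f = 540x^3 - 2430x^2 + 6132x - 6267
Δ ∇ D (∇ + ∇ E_{-1} Δ + E_{-4} E_{2} ∇) f = 1620x^2 - 3240x + 4242
(-3(Δ ∇)) D (∇ + ∇ E_{-1} Δ + E_{-4} E_{2} ∇) f = -4860x^2 + 9720x - 12726


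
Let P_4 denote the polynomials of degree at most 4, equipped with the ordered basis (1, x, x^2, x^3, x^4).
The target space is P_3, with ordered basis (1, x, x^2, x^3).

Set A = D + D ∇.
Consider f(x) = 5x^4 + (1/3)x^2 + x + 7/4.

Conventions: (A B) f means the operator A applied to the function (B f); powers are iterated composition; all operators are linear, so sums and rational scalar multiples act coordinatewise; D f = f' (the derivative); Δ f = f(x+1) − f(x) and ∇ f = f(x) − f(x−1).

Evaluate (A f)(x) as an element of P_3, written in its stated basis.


g(x) = 20x^3 + 60x^2 - (178/3)x + 65/3

D f = 20x^3 + (2/3)x + 1
∇ f = 20x^3 - 30x^2 + (62/3)x - 13/3
D ∇ f = 60x^2 - 60x + 62/3
(D + D ∇) f = 20x^3 + 60x^2 - (178/3)x + 65/3


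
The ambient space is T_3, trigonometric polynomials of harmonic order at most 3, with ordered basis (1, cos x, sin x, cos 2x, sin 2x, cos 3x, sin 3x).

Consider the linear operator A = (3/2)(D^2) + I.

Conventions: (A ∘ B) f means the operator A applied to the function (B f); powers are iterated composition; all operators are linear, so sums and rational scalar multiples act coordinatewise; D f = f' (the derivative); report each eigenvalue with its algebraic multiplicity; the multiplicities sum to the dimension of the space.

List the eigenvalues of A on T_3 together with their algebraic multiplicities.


image of 1: 1
image of cos x: -(1/2)cos x
image of sin x: -(1/2)sin x
image of cos 2x: -5cos 2x
image of sin 2x: -5sin 2x
image of cos 3x: -(25/2)cos 3x
image of sin 3x: -(25/2)sin 3x
the matrix is diagonal; its diagonal is (1, -1/2, -1/2, -5, -5, -25/2, -25/2)
for a triangular matrix the eigenvalues are the diagonal entries, with algebraic multiplicity their repetition count

λ = -25/2 (multiplicity 2), λ = -5 (multiplicity 2), λ = -1/2 (multiplicity 2), λ = 1 (multiplicity 1)


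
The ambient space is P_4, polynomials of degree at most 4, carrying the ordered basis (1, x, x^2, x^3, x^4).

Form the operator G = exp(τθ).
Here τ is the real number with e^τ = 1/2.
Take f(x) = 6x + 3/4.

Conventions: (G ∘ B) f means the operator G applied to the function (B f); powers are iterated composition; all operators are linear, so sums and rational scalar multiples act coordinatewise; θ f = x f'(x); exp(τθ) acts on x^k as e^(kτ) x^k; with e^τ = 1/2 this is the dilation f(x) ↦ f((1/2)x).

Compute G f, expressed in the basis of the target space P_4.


the result is g(x) = 3x + 3/4

exp(τθ) x^k = e^(kτ) x^k; with e^τ = 1/2 this sends x^k to (1/2)^k x^k
x ↦ 1/2 x
applying this coordinatewise to f: exp(τθ) f = 3x + 3/4


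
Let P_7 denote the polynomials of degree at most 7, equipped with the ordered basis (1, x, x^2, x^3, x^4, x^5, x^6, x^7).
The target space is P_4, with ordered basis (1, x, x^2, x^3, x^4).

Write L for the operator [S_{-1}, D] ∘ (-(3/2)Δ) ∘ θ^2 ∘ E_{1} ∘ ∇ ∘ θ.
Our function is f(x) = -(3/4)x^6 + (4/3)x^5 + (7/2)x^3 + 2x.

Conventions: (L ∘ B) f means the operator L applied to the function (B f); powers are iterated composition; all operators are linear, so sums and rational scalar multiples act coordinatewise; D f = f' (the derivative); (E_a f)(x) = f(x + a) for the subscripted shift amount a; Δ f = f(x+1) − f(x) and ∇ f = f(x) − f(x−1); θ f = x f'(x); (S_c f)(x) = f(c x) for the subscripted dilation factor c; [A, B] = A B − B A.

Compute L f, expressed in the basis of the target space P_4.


θ f = -(9/2)x^6 + (20/3)x^5 + (21/2)x^3 + 2x
∇ θ f = -27x^5 + (605/6)x^4 - (470/3)x^3 + (497/3)x^2 - (551/6)x + 71/3
E_{1} ∇ θ f = -27x^5 - (205/6)x^4 - (70/3)x^3 + (92/3)x^2 + (227/6)x + 44/3
θ (E_{1} ∘ ∇) θ f = -135x^5 - (410/3)x^4 - 70x^3 + (184/3)x^2 + (227/6)x
θ θ (E_{1} ∘ ∇) θ f = -675x^5 - (1640/3)x^4 - 210x^3 + (368/3)x^2 + (227/6)x
Δ θ^2 (E_{1} ∘ ∇) θ f = -3375x^4 - (26810/3)x^3 - 10660x^2 - (17839/3)x - 7627/6
(-(3/2)Δ) θ^2 (E_{1} ∘ ∇) θ f = (10125/2)x^4 + 13405x^3 + 15990x^2 + (17839/2)x + 7627/4
D (-(3/2)Δ) θ^2 (E_{1} ∘ ∇) θ f = 20250x^3 + 40215x^2 + 31980x + 17839/2
S_{-1} D (-(3/2)Δ) θ^2 (E_{1} ∘ ∇) θ f = -20250x^3 + 40215x^2 - 31980x + 17839/2
S_{-1} (-(3/2)Δ) θ^2 (E_{1} ∘ ∇) θ f = (10125/2)x^4 - 13405x^3 + 15990x^2 - (17839/2)x + 7627/4
D S_{-1} (-(3/2)Δ) θ^2 (E_{1} ∘ ∇) θ f = 20250x^3 - 40215x^2 + 31980x - 17839/2
[S_{-1}, D] (-(3/2)Δ) θ^2 (E_{1} ∘ ∇) θ f = -40500x^3 + 80430x^2 - 63960x + 17839

the result is g(x) = -40500x^3 + 80430x^2 - 63960x + 17839


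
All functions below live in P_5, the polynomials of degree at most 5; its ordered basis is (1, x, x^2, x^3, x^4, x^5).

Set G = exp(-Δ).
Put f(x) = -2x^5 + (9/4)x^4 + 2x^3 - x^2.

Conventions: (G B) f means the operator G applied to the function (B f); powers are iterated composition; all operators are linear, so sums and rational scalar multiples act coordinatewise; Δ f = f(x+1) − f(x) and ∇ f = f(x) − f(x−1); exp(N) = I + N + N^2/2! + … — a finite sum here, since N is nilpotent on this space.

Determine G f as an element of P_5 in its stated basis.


order-1 term: 10x^4 + 11x^3 + (1/2)x^2 - 3x - 5/4
order-2 term: -20x^3 - (93/2)x^2 - 37x - 37/4
order-3 term: 20x^2 + 51x + 69/2
order-4 term: -10x - 71/4
order-5 term: 2
the series for exp(-Δ) f terminates at order 5
exp(-Δ) f = -2x^5 + (49/4)x^4 - 7x^3 - 27x^2 + x + 33/4

the image equals g(x) = -2x^5 + (49/4)x^4 - 7x^3 - 27x^2 + x + 33/4


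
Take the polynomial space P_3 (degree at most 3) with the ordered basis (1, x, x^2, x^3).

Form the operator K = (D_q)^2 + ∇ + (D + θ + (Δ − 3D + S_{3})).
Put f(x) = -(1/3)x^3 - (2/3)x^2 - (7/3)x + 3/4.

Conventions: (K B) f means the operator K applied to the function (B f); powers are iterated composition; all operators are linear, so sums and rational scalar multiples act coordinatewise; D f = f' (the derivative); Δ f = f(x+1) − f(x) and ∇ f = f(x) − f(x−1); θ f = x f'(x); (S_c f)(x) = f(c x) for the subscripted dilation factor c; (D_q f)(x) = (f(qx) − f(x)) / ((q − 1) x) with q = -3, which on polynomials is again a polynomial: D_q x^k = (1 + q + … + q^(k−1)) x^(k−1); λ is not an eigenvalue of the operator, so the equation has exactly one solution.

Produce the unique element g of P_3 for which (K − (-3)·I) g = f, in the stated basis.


the result is g(x) = -(1/99)x^3 - (1/21)x^2 - (35/99)x + 1871/11088

write g with unknown coordinates in the stated basis and equate coefficients in (K − (-3)·I) g = f
solving from the highest basis element down gives g = -(1/99)x^3 - (1/21)x^2 - (35/99)x + 1871/11088
check: K g = -(10/33)x^3 - (11/21)x^2 - (14/11)x + 901/3696
so K g − (-3)·g = -(1/3)x^3 - (2/3)x^2 - (7/3)x + 3/4 = f ✓


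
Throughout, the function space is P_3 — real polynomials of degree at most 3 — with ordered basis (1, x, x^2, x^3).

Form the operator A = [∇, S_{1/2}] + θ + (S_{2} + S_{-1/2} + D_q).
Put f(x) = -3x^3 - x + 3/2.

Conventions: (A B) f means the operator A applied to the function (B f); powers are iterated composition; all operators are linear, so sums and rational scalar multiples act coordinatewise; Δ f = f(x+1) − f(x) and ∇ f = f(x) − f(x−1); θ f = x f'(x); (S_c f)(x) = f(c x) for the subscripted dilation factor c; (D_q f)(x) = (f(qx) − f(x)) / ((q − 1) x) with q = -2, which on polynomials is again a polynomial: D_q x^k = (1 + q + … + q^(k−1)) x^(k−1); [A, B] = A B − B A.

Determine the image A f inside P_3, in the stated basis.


the image equals g(x) = -(261/8)x^3 - (63/8)x^2 - (47/8)x + 41/8

S_{1/2} f = -(3/8)x^3 - (1/2)x + 3/2
∇ S_{1/2} f = -(9/8)x^2 + (9/8)x - 7/8
∇ f = -9x^2 + 9x - 4
S_{1/2} ∇ f = -(9/4)x^2 + (9/2)x - 4
[∇, S_{1/2}] f = (9/8)x^2 - (27/8)x + 25/8
θ f = -9x^3 - x
S_{2} f = -24x^3 - 2x + 3/2
S_{-1/2} f = (3/8)x^3 + (1/2)x + 3/2
D_q f = -9x^2 - 1
(S_{2} + S_{-1/2} + D_q) f = -(189/8)x^3 - 9x^2 - (3/2)x + 2
([∇, S_{1/2}] + θ + (S_{2} + S_{-1/2} + D_q)) f = -(261/8)x^3 - (63/8)x^2 - (47/8)x + 41/8


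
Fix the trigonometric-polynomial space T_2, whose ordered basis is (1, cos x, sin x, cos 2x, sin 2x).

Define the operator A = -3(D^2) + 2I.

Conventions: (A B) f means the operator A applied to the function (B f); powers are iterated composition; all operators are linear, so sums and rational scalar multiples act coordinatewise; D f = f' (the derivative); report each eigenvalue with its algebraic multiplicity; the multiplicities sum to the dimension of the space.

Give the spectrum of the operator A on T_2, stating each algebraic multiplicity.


λ = 2 (multiplicity 1), λ = 5 (multiplicity 2), λ = 14 (multiplicity 2)

image of 1: 2
image of cos x: 5cos x
image of sin x: 5sin x
image of cos 2x: 14cos 2x
image of sin 2x: 14sin 2x
the matrix is diagonal; its diagonal is (2, 5, 5, 14, 14)
for a triangular matrix the eigenvalues are the diagonal entries, with algebraic multiplicity their repetition count


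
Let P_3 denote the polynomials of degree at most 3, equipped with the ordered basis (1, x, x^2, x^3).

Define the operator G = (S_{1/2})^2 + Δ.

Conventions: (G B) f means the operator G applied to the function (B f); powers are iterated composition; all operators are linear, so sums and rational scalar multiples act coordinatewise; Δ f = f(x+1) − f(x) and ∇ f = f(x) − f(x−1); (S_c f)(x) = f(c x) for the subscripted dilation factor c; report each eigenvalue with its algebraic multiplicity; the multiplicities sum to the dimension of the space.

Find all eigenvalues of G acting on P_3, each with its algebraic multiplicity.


image of 1: 1
image of x: (1/4)x + 1
image of x^2: (1/16)x^2 + 2x + 1
image of x^3: (1/64)x^3 + 3x^2 + 3x + 1
the matrix is upper triangular; its diagonal is (1, 1/4, 1/16, 1/64)
for a triangular matrix the eigenvalues are the diagonal entries, with algebraic multiplicity their repetition count

λ = 1/64 (multiplicity 1), λ = 1/16 (multiplicity 1), λ = 1/4 (multiplicity 1), λ = 1 (multiplicity 1)


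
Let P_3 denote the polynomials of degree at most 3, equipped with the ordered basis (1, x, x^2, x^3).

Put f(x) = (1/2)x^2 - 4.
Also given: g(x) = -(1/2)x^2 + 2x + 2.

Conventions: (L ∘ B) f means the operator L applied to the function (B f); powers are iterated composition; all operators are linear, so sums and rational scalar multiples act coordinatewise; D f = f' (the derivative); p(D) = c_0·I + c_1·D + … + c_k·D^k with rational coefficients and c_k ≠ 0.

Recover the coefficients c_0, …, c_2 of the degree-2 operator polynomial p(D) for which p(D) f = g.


D^0 f = (1/2)x^2 - 4
D^1 f = x
D^2 f = 1
matching coefficients of g against c_0 f + c_1 Df + … from the top degree down determines the c_i
solution: c_0 = -1, c_1 = 2, c_2 = -2

p(D) = -I + 2·D − 2·D^2, i.e. c_0 = -1, c_1 = 2, c_2 = -2


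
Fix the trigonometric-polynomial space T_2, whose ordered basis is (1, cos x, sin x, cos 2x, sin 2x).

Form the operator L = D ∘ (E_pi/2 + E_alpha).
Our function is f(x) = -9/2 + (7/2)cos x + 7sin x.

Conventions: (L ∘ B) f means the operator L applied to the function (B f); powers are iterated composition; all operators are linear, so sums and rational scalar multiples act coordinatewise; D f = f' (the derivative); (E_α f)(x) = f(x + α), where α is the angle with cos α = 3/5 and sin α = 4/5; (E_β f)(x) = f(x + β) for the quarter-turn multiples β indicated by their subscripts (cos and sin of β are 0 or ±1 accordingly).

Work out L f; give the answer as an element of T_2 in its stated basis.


the result is g(x) = -(21/10)cos x - (147/10)sin x

E_pi/2 f = -9/2 + 7cos x - (7/2)sin x
E_alpha f = -9/2 + (77/10)cos x + (7/5)sin x
(E_pi/2 + E_alpha) f = -9 + (147/10)cos x - (21/10)sin x
D (E_pi/2 + E_alpha) f = -(21/10)cos x - (147/10)sin x


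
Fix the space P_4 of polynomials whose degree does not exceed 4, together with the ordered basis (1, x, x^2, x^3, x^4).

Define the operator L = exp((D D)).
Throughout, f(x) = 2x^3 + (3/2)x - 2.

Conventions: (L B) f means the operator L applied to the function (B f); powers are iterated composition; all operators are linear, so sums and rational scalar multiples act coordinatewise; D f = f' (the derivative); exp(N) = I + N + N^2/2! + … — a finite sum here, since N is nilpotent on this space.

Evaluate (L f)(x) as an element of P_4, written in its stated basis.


order-1 term: 12x
the series for exp((D D)) f terminates at order 1
exp((D D)) f = 2x^3 + (27/2)x - 2

the result is g(x) = 2x^3 + (27/2)x - 2


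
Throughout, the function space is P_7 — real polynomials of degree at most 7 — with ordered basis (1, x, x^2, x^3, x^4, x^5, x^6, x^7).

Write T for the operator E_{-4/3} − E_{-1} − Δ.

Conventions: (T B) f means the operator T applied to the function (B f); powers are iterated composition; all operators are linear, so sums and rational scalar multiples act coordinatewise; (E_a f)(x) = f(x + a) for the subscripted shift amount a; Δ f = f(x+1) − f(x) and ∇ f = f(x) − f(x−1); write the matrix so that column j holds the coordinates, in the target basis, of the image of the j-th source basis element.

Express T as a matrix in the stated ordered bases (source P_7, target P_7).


the matrix is [[0, -4/3, -2/9, -64/27, 94/81, -1024/243, 2638/729, -16384/2187]; [0, 0, -8/3, -2/3, -256/27, 470/81, -2048/81, 18466/729]; [0, 0, 0, -4, -4/3, -640/27, 470/27, -7168/81]; [0, 0, 0, 0, -16/3, -20/9, -1280/27, 3290/81]; [0, 0, 0, 0, 0, -20/3, -10/3, -2240/27]; [0, 0, 0, 0, 0, 0, -8, -14/3]; [0, 0, 0, 0, 0, 0, 0, -28/3]; [0, 0, 0, 0, 0, 0, 0, 0]] (rows listed top to bottom)

image of 1: 0
image of x: -4/3
image of x^2: -(8/3)x - 2/9
image of x^3: -4x^2 - (2/3)x - 64/27
image of x^4: -(16/3)x^3 - (4/3)x^2 - (256/27)x + 94/81
image of x^5: -(20/3)x^4 - (20/9)x^3 - (640/27)x^2 + (470/81)x - 1024/243
image of x^6: -8x^5 - (10/3)x^4 - (1280/27)x^3 + (470/27)x^2 - (2048/81)x + 2638/729
image of x^7: -(28/3)x^6 - (14/3)x^5 - (2240/27)x^4 + (3290/81)x^3 - (7168/81)x^2 + (18466/729)x - 16384/2187
each image's coordinates form column j of the matrix


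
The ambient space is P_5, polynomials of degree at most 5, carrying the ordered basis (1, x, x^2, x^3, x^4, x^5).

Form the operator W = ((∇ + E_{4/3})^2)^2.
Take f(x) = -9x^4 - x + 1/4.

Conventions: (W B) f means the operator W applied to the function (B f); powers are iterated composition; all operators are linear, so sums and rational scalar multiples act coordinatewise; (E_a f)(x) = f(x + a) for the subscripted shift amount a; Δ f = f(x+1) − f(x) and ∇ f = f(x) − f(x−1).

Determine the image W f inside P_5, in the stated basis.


∇ f = -36x^3 + 54x^2 - 36x + 8
E_{4/3} f = -9x^4 - 48x^3 - 96x^2 - (259/3)x - 1063/36
(∇ + E_{4/3}) f = -9x^4 - 84x^3 - 42x^2 - (367/3)x - 775/36
∇ (∇ + E_{4/3}) f = -36x^3 - 198x^2 + 132x - 466/3
E_{4/3} (∇ + E_{4/3}) f = -9x^4 - 132x^3 - 474x^2 - (2303/3)x - 17527/36
(∇ + E_{4/3}) (∇ + E_{4/3}) f = -9x^4 - 168x^3 - 672x^2 - (1907/3)x - 23119/36
∇ (∇ + E_{4/3})^2 f = -36x^3 - 450x^2 - 876x - 368/3
E_{4/3} (∇ + E_{4/3})^2 f = -9x^4 - 216x^3 - 1440x^2 - 3409x - 37333/12
(∇ + E_{4/3}) (∇ + E_{4/3})^2 f = -9x^4 - 252x^3 - 1890x^2 - 4285x - 12935/4
∇ (∇ + E_{4/3}) (∇ + E_{4/3})^2 f = -36x^3 - 702x^2 - 3060x - 2638
E_{4/3} (∇ + E_{4/3}) (∇ + E_{4/3})^2 f = -9x^4 - 300x^3 - 2994x^2 - (32263/3)x - 465583/36
(∇ + E_{4/3}) (∇ + E_{4/3}) (∇ + E_{4/3})^2 f = -9x^4 - 336x^3 - 3696x^2 - (41443/3)x - 560551/36

the image equals g(x) = -9x^4 - 336x^3 - 3696x^2 - (41443/3)x - 560551/36


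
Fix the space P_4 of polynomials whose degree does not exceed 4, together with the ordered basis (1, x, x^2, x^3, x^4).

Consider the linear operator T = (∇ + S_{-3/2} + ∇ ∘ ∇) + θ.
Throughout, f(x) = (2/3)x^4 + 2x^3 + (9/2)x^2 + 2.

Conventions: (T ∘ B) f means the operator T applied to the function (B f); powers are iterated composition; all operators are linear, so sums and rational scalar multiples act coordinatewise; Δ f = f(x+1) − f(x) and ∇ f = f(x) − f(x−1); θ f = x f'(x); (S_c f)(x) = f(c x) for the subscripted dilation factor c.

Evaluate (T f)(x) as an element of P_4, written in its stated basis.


∇ f = (8/3)x^3 + 2x^2 + (17/3)x - 19/6
S_{-3/2} f = (27/8)x^4 - (27/4)x^3 + (81/8)x^2 + 2
∇ f = (8/3)x^3 + 2x^2 + (17/3)x - 19/6
∇ ∇ f = 8x^2 - 4x + 19/3
(∇ + S_{-3/2} + ∇ ∘ ∇) f = (27/8)x^4 - (49/12)x^3 + (161/8)x^2 + (5/3)x + 31/6
θ f = (8/3)x^4 + 6x^3 + 9x^2
((∇ + S_{-3/2} + ∇ ∘ ∇) + θ) f = (145/24)x^4 + (23/12)x^3 + (233/8)x^2 + (5/3)x + 31/6

the image equals g(x) = (145/24)x^4 + (23/12)x^3 + (233/8)x^2 + (5/3)x + 31/6
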